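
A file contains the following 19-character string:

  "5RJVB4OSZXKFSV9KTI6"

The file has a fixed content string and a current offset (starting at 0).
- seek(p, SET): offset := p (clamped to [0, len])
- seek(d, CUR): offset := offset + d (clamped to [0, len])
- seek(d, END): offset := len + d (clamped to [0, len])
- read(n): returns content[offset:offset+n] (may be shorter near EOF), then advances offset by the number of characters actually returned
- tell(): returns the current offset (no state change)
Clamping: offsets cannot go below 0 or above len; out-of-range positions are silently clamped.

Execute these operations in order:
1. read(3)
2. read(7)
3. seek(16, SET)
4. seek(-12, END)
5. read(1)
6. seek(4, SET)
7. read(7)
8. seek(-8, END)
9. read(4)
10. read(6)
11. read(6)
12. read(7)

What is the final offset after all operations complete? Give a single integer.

After 1 (read(3)): returned '5RJ', offset=3
After 2 (read(7)): returned 'VB4OSZX', offset=10
After 3 (seek(16, SET)): offset=16
After 4 (seek(-12, END)): offset=7
After 5 (read(1)): returned 'S', offset=8
After 6 (seek(4, SET)): offset=4
After 7 (read(7)): returned 'B4OSZXK', offset=11
After 8 (seek(-8, END)): offset=11
After 9 (read(4)): returned 'FSV9', offset=15
After 10 (read(6)): returned 'KTI6', offset=19
After 11 (read(6)): returned '', offset=19
After 12 (read(7)): returned '', offset=19

Answer: 19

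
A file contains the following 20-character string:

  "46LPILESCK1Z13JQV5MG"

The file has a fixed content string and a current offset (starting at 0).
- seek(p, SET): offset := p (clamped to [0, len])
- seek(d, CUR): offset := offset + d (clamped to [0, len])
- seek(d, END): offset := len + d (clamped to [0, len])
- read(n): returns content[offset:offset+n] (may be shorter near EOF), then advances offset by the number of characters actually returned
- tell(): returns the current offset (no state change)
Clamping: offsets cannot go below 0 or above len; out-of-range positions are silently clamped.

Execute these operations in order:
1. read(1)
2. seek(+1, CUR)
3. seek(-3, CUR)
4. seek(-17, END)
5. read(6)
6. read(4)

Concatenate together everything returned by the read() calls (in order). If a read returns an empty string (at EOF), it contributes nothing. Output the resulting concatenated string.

Answer: 4PILESCK1Z1

Derivation:
After 1 (read(1)): returned '4', offset=1
After 2 (seek(+1, CUR)): offset=2
After 3 (seek(-3, CUR)): offset=0
After 4 (seek(-17, END)): offset=3
After 5 (read(6)): returned 'PILESC', offset=9
After 6 (read(4)): returned 'K1Z1', offset=13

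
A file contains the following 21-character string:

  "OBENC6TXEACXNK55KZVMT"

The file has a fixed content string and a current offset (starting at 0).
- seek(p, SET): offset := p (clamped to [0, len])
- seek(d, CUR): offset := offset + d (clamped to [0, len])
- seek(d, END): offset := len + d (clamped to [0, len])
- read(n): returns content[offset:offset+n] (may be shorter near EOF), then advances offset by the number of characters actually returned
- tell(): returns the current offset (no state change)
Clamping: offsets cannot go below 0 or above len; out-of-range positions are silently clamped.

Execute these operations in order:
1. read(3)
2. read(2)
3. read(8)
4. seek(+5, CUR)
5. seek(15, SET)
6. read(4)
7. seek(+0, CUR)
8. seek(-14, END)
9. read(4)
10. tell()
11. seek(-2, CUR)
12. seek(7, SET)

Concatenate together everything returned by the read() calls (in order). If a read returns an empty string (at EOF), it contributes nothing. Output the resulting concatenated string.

After 1 (read(3)): returned 'OBE', offset=3
After 2 (read(2)): returned 'NC', offset=5
After 3 (read(8)): returned '6TXEACXN', offset=13
After 4 (seek(+5, CUR)): offset=18
After 5 (seek(15, SET)): offset=15
After 6 (read(4)): returned '5KZV', offset=19
After 7 (seek(+0, CUR)): offset=19
After 8 (seek(-14, END)): offset=7
After 9 (read(4)): returned 'XEAC', offset=11
After 10 (tell()): offset=11
After 11 (seek(-2, CUR)): offset=9
After 12 (seek(7, SET)): offset=7

Answer: OBENC6TXEACXN5KZVXEAC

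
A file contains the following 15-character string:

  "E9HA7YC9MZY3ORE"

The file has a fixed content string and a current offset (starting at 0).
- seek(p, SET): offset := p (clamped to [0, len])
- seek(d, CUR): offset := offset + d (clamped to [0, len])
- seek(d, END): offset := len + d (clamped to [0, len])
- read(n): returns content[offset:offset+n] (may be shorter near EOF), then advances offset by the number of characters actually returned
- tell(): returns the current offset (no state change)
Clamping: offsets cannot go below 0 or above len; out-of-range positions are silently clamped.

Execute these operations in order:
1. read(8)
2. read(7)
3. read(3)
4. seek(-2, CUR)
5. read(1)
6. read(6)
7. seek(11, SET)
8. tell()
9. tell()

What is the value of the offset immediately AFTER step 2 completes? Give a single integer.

Answer: 15

Derivation:
After 1 (read(8)): returned 'E9HA7YC9', offset=8
After 2 (read(7)): returned 'MZY3ORE', offset=15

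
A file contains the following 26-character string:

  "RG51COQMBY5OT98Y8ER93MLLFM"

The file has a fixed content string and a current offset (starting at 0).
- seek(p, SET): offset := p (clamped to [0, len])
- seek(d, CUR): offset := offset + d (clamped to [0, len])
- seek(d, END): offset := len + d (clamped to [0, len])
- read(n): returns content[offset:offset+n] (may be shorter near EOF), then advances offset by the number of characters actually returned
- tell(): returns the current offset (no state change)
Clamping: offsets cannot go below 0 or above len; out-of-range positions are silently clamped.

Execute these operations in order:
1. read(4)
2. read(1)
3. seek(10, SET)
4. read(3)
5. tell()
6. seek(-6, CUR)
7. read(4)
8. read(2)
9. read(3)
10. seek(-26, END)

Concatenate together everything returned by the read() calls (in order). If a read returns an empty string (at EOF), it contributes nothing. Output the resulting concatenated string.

Answer: RG51C5OTMBY5OT98Y

Derivation:
After 1 (read(4)): returned 'RG51', offset=4
After 2 (read(1)): returned 'C', offset=5
After 3 (seek(10, SET)): offset=10
After 4 (read(3)): returned '5OT', offset=13
After 5 (tell()): offset=13
After 6 (seek(-6, CUR)): offset=7
After 7 (read(4)): returned 'MBY5', offset=11
After 8 (read(2)): returned 'OT', offset=13
After 9 (read(3)): returned '98Y', offset=16
After 10 (seek(-26, END)): offset=0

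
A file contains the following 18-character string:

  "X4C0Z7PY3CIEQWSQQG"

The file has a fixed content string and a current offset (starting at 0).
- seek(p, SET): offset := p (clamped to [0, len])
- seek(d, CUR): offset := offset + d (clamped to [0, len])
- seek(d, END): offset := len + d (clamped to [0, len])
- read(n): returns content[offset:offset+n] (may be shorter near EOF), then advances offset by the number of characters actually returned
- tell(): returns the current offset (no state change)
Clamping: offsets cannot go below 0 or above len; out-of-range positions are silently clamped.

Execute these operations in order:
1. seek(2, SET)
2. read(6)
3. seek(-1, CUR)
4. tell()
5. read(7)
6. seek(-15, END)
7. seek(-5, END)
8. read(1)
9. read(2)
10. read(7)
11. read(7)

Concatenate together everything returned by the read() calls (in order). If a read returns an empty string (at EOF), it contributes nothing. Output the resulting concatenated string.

After 1 (seek(2, SET)): offset=2
After 2 (read(6)): returned 'C0Z7PY', offset=8
After 3 (seek(-1, CUR)): offset=7
After 4 (tell()): offset=7
After 5 (read(7)): returned 'Y3CIEQW', offset=14
After 6 (seek(-15, END)): offset=3
After 7 (seek(-5, END)): offset=13
After 8 (read(1)): returned 'W', offset=14
After 9 (read(2)): returned 'SQ', offset=16
After 10 (read(7)): returned 'QG', offset=18
After 11 (read(7)): returned '', offset=18

Answer: C0Z7PYY3CIEQWWSQQG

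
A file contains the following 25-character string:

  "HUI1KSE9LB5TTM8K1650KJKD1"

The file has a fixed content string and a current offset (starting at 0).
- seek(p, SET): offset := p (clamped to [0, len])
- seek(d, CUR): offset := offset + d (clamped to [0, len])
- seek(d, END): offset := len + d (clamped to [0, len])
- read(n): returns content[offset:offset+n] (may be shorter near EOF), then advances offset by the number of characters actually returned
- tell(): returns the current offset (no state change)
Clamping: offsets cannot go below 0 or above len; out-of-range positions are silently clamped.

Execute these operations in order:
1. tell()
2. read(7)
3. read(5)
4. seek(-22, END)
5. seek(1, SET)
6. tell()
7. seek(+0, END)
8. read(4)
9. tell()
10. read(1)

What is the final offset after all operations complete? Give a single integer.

After 1 (tell()): offset=0
After 2 (read(7)): returned 'HUI1KSE', offset=7
After 3 (read(5)): returned '9LB5T', offset=12
After 4 (seek(-22, END)): offset=3
After 5 (seek(1, SET)): offset=1
After 6 (tell()): offset=1
After 7 (seek(+0, END)): offset=25
After 8 (read(4)): returned '', offset=25
After 9 (tell()): offset=25
After 10 (read(1)): returned '', offset=25

Answer: 25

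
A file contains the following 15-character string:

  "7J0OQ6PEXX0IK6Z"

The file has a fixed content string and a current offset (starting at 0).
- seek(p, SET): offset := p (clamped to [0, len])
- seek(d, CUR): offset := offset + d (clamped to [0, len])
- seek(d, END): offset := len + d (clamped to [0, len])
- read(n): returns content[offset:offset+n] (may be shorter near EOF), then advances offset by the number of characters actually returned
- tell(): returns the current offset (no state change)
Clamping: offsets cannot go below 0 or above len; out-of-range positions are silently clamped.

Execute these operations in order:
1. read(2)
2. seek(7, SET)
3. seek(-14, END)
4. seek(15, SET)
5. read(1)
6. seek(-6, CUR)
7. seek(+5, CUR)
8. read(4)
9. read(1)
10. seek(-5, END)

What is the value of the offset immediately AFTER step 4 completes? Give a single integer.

After 1 (read(2)): returned '7J', offset=2
After 2 (seek(7, SET)): offset=7
After 3 (seek(-14, END)): offset=1
After 4 (seek(15, SET)): offset=15

Answer: 15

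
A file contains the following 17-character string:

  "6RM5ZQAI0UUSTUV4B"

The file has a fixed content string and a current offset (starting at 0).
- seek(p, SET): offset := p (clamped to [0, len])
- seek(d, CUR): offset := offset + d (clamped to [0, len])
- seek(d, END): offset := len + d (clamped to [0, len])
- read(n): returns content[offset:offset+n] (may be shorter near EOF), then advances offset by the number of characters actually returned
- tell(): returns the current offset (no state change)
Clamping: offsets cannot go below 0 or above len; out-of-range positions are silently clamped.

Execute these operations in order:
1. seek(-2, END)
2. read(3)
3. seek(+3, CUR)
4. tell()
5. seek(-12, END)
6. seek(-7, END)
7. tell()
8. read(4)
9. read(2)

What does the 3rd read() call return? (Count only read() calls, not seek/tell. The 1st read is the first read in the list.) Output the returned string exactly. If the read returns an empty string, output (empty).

Answer: V4

Derivation:
After 1 (seek(-2, END)): offset=15
After 2 (read(3)): returned '4B', offset=17
After 3 (seek(+3, CUR)): offset=17
After 4 (tell()): offset=17
After 5 (seek(-12, END)): offset=5
After 6 (seek(-7, END)): offset=10
After 7 (tell()): offset=10
After 8 (read(4)): returned 'USTU', offset=14
After 9 (read(2)): returned 'V4', offset=16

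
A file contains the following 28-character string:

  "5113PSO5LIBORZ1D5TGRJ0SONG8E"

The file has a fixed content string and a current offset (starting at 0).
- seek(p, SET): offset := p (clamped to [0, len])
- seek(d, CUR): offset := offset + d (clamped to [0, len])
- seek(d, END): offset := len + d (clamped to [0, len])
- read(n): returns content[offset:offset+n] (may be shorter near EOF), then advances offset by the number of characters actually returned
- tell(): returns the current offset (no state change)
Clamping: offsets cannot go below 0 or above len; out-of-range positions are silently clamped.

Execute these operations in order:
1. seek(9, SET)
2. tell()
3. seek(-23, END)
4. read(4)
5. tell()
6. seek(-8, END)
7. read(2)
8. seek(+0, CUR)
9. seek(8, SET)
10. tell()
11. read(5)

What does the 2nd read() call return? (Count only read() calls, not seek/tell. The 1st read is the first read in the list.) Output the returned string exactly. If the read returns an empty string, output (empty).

Answer: J0

Derivation:
After 1 (seek(9, SET)): offset=9
After 2 (tell()): offset=9
After 3 (seek(-23, END)): offset=5
After 4 (read(4)): returned 'SO5L', offset=9
After 5 (tell()): offset=9
After 6 (seek(-8, END)): offset=20
After 7 (read(2)): returned 'J0', offset=22
After 8 (seek(+0, CUR)): offset=22
After 9 (seek(8, SET)): offset=8
After 10 (tell()): offset=8
After 11 (read(5)): returned 'LIBOR', offset=13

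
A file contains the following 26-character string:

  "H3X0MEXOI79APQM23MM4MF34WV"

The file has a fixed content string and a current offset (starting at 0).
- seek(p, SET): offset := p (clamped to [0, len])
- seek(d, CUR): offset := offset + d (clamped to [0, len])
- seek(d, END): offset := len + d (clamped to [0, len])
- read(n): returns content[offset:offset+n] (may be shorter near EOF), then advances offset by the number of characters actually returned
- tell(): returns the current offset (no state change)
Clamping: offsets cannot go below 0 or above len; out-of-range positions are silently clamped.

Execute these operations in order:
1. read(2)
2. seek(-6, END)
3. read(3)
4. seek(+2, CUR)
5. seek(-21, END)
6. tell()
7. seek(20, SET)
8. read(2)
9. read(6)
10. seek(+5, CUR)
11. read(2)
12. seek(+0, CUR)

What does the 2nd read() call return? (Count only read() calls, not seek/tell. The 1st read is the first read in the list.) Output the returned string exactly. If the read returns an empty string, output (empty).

Answer: MF3

Derivation:
After 1 (read(2)): returned 'H3', offset=2
After 2 (seek(-6, END)): offset=20
After 3 (read(3)): returned 'MF3', offset=23
After 4 (seek(+2, CUR)): offset=25
After 5 (seek(-21, END)): offset=5
After 6 (tell()): offset=5
After 7 (seek(20, SET)): offset=20
After 8 (read(2)): returned 'MF', offset=22
After 9 (read(6)): returned '34WV', offset=26
After 10 (seek(+5, CUR)): offset=26
After 11 (read(2)): returned '', offset=26
After 12 (seek(+0, CUR)): offset=26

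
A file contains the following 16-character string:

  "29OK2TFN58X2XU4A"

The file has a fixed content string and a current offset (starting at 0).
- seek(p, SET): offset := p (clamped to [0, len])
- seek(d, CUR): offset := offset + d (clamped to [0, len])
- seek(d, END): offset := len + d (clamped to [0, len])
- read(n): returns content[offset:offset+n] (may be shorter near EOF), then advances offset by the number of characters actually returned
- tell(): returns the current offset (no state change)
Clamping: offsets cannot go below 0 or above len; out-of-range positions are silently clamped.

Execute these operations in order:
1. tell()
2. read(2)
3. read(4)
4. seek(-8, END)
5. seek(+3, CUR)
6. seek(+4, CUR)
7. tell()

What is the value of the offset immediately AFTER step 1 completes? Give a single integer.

Answer: 0

Derivation:
After 1 (tell()): offset=0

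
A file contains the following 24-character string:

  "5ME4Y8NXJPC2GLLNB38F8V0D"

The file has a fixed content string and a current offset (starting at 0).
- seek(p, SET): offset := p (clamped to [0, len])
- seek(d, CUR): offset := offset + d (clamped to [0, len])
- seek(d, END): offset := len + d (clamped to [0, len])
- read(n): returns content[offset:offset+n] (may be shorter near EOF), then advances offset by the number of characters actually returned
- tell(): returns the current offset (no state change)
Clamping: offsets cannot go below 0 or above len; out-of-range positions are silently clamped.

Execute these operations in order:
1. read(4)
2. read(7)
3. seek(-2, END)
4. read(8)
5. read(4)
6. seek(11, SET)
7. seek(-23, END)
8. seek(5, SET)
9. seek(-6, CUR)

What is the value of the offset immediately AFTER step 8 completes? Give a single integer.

Answer: 5

Derivation:
After 1 (read(4)): returned '5ME4', offset=4
After 2 (read(7)): returned 'Y8NXJPC', offset=11
After 3 (seek(-2, END)): offset=22
After 4 (read(8)): returned '0D', offset=24
After 5 (read(4)): returned '', offset=24
After 6 (seek(11, SET)): offset=11
After 7 (seek(-23, END)): offset=1
After 8 (seek(5, SET)): offset=5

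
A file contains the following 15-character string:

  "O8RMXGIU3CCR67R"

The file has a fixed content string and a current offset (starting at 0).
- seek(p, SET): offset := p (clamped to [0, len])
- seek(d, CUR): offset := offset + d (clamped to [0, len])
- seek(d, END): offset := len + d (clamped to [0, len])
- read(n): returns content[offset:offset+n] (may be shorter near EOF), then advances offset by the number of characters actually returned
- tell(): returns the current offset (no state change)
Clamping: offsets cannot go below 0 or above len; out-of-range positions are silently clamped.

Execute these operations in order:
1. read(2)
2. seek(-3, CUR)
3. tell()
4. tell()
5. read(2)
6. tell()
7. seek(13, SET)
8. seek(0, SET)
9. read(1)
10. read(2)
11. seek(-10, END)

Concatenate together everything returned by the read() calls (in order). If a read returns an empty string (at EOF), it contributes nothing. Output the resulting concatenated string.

After 1 (read(2)): returned 'O8', offset=2
After 2 (seek(-3, CUR)): offset=0
After 3 (tell()): offset=0
After 4 (tell()): offset=0
After 5 (read(2)): returned 'O8', offset=2
After 6 (tell()): offset=2
After 7 (seek(13, SET)): offset=13
After 8 (seek(0, SET)): offset=0
After 9 (read(1)): returned 'O', offset=1
After 10 (read(2)): returned '8R', offset=3
After 11 (seek(-10, END)): offset=5

Answer: O8O8O8R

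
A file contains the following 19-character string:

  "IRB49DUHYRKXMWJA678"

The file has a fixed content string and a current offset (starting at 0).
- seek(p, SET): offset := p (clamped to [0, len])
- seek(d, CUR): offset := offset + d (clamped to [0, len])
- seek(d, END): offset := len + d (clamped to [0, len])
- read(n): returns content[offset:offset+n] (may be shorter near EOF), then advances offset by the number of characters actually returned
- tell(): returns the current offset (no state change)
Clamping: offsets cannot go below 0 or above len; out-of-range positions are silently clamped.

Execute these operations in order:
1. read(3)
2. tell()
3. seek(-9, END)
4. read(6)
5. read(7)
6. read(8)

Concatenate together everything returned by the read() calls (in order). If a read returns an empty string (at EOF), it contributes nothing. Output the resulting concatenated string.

After 1 (read(3)): returned 'IRB', offset=3
After 2 (tell()): offset=3
After 3 (seek(-9, END)): offset=10
After 4 (read(6)): returned 'KXMWJA', offset=16
After 5 (read(7)): returned '678', offset=19
After 6 (read(8)): returned '', offset=19

Answer: IRBKXMWJA678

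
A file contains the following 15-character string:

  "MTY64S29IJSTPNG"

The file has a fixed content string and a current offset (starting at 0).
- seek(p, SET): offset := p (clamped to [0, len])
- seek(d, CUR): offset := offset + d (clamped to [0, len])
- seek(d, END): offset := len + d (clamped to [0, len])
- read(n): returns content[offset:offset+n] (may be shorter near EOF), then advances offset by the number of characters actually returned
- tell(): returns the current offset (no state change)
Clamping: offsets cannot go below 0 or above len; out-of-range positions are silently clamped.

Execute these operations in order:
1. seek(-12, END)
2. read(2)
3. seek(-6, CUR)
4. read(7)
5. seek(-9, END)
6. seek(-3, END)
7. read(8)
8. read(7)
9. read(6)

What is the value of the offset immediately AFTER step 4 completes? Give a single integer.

Answer: 7

Derivation:
After 1 (seek(-12, END)): offset=3
After 2 (read(2)): returned '64', offset=5
After 3 (seek(-6, CUR)): offset=0
After 4 (read(7)): returned 'MTY64S2', offset=7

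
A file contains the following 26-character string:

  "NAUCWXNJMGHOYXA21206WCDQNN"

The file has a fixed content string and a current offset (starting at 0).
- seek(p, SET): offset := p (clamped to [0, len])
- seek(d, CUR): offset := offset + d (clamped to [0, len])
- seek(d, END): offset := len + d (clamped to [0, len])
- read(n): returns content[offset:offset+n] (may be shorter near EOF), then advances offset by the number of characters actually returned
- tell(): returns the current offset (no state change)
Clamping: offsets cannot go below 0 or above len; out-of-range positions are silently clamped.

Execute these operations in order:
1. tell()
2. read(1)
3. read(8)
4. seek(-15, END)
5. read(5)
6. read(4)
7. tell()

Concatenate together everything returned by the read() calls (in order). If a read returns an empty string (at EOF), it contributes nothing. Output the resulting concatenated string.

After 1 (tell()): offset=0
After 2 (read(1)): returned 'N', offset=1
After 3 (read(8)): returned 'AUCWXNJM', offset=9
After 4 (seek(-15, END)): offset=11
After 5 (read(5)): returned 'OYXA2', offset=16
After 6 (read(4)): returned '1206', offset=20
After 7 (tell()): offset=20

Answer: NAUCWXNJMOYXA21206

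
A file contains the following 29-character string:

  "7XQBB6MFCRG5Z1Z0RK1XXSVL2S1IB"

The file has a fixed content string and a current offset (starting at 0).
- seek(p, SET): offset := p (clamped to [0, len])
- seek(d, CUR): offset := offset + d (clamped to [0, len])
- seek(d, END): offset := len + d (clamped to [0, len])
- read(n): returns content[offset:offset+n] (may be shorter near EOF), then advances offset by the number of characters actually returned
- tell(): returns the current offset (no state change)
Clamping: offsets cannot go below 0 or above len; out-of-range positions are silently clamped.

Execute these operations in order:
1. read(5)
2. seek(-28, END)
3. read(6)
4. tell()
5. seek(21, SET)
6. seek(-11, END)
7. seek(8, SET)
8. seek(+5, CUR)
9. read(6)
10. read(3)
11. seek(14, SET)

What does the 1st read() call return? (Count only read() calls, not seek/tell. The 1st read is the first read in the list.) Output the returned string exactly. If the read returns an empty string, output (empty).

Answer: 7XQBB

Derivation:
After 1 (read(5)): returned '7XQBB', offset=5
After 2 (seek(-28, END)): offset=1
After 3 (read(6)): returned 'XQBB6M', offset=7
After 4 (tell()): offset=7
After 5 (seek(21, SET)): offset=21
After 6 (seek(-11, END)): offset=18
After 7 (seek(8, SET)): offset=8
After 8 (seek(+5, CUR)): offset=13
After 9 (read(6)): returned '1Z0RK1', offset=19
After 10 (read(3)): returned 'XXS', offset=22
After 11 (seek(14, SET)): offset=14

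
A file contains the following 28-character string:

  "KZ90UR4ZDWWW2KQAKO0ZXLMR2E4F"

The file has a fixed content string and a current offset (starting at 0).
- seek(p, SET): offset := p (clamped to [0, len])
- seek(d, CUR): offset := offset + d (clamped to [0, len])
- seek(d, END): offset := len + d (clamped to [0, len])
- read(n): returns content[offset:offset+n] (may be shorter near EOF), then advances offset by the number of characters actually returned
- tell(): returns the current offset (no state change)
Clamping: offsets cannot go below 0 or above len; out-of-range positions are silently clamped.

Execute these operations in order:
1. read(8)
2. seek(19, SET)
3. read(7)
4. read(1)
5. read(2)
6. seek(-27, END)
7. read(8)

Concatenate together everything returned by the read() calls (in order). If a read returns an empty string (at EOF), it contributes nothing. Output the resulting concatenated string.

After 1 (read(8)): returned 'KZ90UR4Z', offset=8
After 2 (seek(19, SET)): offset=19
After 3 (read(7)): returned 'ZXLMR2E', offset=26
After 4 (read(1)): returned '4', offset=27
After 5 (read(2)): returned 'F', offset=28
After 6 (seek(-27, END)): offset=1
After 7 (read(8)): returned 'Z90UR4ZD', offset=9

Answer: KZ90UR4ZZXLMR2E4FZ90UR4ZD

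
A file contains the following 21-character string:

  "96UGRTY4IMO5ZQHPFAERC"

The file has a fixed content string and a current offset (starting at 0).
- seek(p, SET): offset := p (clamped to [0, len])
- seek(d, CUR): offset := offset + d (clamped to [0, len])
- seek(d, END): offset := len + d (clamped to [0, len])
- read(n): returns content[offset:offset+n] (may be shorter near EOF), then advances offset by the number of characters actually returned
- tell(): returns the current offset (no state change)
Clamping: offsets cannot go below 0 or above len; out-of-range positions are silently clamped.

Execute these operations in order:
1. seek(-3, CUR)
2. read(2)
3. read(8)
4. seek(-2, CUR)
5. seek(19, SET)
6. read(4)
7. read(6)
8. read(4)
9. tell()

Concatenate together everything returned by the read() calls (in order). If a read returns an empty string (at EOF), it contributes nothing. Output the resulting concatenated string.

After 1 (seek(-3, CUR)): offset=0
After 2 (read(2)): returned '96', offset=2
After 3 (read(8)): returned 'UGRTY4IM', offset=10
After 4 (seek(-2, CUR)): offset=8
After 5 (seek(19, SET)): offset=19
After 6 (read(4)): returned 'RC', offset=21
After 7 (read(6)): returned '', offset=21
After 8 (read(4)): returned '', offset=21
After 9 (tell()): offset=21

Answer: 96UGRTY4IMRC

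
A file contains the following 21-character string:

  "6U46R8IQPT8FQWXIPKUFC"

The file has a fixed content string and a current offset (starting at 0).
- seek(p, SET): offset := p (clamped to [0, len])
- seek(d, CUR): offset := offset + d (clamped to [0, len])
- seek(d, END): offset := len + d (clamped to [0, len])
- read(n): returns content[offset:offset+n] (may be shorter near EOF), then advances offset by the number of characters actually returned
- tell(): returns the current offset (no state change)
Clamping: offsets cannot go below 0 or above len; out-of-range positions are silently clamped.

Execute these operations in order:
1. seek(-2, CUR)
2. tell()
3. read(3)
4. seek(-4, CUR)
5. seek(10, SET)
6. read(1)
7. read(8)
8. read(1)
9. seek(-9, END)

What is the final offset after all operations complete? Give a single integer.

After 1 (seek(-2, CUR)): offset=0
After 2 (tell()): offset=0
After 3 (read(3)): returned '6U4', offset=3
After 4 (seek(-4, CUR)): offset=0
After 5 (seek(10, SET)): offset=10
After 6 (read(1)): returned '8', offset=11
After 7 (read(8)): returned 'FQWXIPKU', offset=19
After 8 (read(1)): returned 'F', offset=20
After 9 (seek(-9, END)): offset=12

Answer: 12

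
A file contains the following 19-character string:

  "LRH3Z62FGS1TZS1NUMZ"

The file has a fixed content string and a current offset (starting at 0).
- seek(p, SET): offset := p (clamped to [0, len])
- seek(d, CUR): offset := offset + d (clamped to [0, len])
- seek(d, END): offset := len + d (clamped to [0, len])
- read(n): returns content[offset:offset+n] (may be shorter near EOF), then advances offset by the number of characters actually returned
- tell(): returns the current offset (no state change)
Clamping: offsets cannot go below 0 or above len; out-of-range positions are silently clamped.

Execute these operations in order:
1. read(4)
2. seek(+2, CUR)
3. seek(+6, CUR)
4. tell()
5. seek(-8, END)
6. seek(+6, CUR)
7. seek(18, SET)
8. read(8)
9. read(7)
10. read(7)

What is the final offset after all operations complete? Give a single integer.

After 1 (read(4)): returned 'LRH3', offset=4
After 2 (seek(+2, CUR)): offset=6
After 3 (seek(+6, CUR)): offset=12
After 4 (tell()): offset=12
After 5 (seek(-8, END)): offset=11
After 6 (seek(+6, CUR)): offset=17
After 7 (seek(18, SET)): offset=18
After 8 (read(8)): returned 'Z', offset=19
After 9 (read(7)): returned '', offset=19
After 10 (read(7)): returned '', offset=19

Answer: 19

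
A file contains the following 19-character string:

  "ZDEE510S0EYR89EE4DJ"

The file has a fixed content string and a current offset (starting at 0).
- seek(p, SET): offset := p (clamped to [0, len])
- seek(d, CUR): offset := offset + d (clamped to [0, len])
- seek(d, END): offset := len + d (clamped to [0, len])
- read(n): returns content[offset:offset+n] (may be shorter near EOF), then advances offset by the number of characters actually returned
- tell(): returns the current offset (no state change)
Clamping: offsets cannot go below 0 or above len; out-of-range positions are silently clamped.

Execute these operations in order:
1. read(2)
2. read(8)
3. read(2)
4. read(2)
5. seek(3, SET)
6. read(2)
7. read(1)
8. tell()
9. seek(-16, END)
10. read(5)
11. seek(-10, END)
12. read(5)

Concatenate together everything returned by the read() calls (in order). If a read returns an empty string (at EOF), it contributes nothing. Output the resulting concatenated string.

After 1 (read(2)): returned 'ZD', offset=2
After 2 (read(8)): returned 'EE510S0E', offset=10
After 3 (read(2)): returned 'YR', offset=12
After 4 (read(2)): returned '89', offset=14
After 5 (seek(3, SET)): offset=3
After 6 (read(2)): returned 'E5', offset=5
After 7 (read(1)): returned '1', offset=6
After 8 (tell()): offset=6
After 9 (seek(-16, END)): offset=3
After 10 (read(5)): returned 'E510S', offset=8
After 11 (seek(-10, END)): offset=9
After 12 (read(5)): returned 'EYR89', offset=14

Answer: ZDEE510S0EYR89E51E510SEYR89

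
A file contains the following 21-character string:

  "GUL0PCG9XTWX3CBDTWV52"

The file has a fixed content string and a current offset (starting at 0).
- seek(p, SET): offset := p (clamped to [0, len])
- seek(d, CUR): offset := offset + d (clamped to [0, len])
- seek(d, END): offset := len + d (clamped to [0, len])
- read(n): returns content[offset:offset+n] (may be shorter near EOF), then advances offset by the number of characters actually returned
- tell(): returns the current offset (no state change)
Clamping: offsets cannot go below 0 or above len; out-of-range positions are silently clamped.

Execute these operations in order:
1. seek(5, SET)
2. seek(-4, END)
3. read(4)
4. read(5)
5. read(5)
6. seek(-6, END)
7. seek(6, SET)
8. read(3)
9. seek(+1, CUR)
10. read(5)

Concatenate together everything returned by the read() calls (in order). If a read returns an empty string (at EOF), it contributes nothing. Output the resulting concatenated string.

After 1 (seek(5, SET)): offset=5
After 2 (seek(-4, END)): offset=17
After 3 (read(4)): returned 'WV52', offset=21
After 4 (read(5)): returned '', offset=21
After 5 (read(5)): returned '', offset=21
After 6 (seek(-6, END)): offset=15
After 7 (seek(6, SET)): offset=6
After 8 (read(3)): returned 'G9X', offset=9
After 9 (seek(+1, CUR)): offset=10
After 10 (read(5)): returned 'WX3CB', offset=15

Answer: WV52G9XWX3CB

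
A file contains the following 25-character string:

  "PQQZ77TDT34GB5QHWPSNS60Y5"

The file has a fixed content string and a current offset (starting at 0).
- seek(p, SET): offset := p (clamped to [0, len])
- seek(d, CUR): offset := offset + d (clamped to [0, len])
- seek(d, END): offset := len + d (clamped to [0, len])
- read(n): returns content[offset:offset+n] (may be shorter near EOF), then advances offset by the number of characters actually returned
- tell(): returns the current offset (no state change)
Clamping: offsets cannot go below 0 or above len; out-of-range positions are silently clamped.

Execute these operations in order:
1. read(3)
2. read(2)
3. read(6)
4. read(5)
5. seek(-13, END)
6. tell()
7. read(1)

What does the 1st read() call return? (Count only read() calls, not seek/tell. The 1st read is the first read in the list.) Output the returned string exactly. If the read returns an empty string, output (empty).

Answer: PQQ

Derivation:
After 1 (read(3)): returned 'PQQ', offset=3
After 2 (read(2)): returned 'Z7', offset=5
After 3 (read(6)): returned '7TDT34', offset=11
After 4 (read(5)): returned 'GB5QH', offset=16
After 5 (seek(-13, END)): offset=12
After 6 (tell()): offset=12
After 7 (read(1)): returned 'B', offset=13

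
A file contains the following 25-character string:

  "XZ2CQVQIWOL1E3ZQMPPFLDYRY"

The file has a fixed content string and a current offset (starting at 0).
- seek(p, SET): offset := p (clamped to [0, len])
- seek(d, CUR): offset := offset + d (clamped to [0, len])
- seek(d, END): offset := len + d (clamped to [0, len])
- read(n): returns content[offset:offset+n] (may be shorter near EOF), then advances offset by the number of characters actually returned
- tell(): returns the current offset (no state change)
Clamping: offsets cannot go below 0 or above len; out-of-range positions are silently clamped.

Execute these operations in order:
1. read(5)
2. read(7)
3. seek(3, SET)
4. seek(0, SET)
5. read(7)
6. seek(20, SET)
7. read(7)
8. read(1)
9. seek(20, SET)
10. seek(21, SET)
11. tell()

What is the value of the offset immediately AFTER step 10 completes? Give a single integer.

After 1 (read(5)): returned 'XZ2CQ', offset=5
After 2 (read(7)): returned 'VQIWOL1', offset=12
After 3 (seek(3, SET)): offset=3
After 4 (seek(0, SET)): offset=0
After 5 (read(7)): returned 'XZ2CQVQ', offset=7
After 6 (seek(20, SET)): offset=20
After 7 (read(7)): returned 'LDYRY', offset=25
After 8 (read(1)): returned '', offset=25
After 9 (seek(20, SET)): offset=20
After 10 (seek(21, SET)): offset=21

Answer: 21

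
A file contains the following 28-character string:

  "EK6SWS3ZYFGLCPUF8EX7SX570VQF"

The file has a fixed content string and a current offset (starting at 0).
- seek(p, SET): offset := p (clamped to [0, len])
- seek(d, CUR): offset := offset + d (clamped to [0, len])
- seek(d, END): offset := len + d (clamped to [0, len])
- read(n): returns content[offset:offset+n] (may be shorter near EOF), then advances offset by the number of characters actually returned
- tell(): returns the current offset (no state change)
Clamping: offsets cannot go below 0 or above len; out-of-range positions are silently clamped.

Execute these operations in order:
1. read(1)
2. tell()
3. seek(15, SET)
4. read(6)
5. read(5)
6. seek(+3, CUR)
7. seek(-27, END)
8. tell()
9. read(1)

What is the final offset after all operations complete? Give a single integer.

After 1 (read(1)): returned 'E', offset=1
After 2 (tell()): offset=1
After 3 (seek(15, SET)): offset=15
After 4 (read(6)): returned 'F8EX7S', offset=21
After 5 (read(5)): returned 'X570V', offset=26
After 6 (seek(+3, CUR)): offset=28
After 7 (seek(-27, END)): offset=1
After 8 (tell()): offset=1
After 9 (read(1)): returned 'K', offset=2

Answer: 2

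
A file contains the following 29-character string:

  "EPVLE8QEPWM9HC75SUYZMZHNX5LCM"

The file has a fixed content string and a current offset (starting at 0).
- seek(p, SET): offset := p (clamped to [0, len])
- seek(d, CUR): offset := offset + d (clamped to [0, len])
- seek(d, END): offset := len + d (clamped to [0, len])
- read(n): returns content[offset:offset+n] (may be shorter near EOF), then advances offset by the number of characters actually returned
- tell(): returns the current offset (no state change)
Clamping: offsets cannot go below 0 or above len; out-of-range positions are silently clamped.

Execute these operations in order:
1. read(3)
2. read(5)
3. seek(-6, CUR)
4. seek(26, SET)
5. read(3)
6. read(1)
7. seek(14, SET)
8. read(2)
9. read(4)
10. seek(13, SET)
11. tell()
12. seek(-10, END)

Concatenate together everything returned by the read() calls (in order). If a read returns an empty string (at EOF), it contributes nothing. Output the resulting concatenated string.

After 1 (read(3)): returned 'EPV', offset=3
After 2 (read(5)): returned 'LE8QE', offset=8
After 3 (seek(-6, CUR)): offset=2
After 4 (seek(26, SET)): offset=26
After 5 (read(3)): returned 'LCM', offset=29
After 6 (read(1)): returned '', offset=29
After 7 (seek(14, SET)): offset=14
After 8 (read(2)): returned '75', offset=16
After 9 (read(4)): returned 'SUYZ', offset=20
After 10 (seek(13, SET)): offset=13
After 11 (tell()): offset=13
After 12 (seek(-10, END)): offset=19

Answer: EPVLE8QELCM75SUYZ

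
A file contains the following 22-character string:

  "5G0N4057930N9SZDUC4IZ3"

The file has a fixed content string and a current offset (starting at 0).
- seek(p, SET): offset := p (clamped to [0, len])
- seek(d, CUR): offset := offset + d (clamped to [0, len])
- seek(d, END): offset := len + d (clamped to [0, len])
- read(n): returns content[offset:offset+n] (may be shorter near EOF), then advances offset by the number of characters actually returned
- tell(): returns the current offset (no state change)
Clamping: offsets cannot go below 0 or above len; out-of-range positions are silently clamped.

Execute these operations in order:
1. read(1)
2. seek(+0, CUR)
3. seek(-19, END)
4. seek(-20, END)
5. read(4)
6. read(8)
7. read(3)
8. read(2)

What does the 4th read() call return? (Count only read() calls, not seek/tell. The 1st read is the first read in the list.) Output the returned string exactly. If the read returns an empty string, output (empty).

Answer: ZDU

Derivation:
After 1 (read(1)): returned '5', offset=1
After 2 (seek(+0, CUR)): offset=1
After 3 (seek(-19, END)): offset=3
After 4 (seek(-20, END)): offset=2
After 5 (read(4)): returned '0N40', offset=6
After 6 (read(8)): returned '57930N9S', offset=14
After 7 (read(3)): returned 'ZDU', offset=17
After 8 (read(2)): returned 'C4', offset=19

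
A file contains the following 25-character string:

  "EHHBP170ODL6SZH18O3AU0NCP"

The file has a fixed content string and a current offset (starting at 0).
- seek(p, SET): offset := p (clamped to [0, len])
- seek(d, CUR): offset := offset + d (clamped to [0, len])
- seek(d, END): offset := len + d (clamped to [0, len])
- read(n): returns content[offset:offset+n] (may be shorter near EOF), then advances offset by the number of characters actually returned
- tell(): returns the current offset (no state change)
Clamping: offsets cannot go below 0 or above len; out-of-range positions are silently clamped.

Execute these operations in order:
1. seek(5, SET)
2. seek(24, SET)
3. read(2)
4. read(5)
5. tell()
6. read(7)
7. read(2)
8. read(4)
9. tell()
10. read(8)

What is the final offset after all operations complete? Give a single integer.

After 1 (seek(5, SET)): offset=5
After 2 (seek(24, SET)): offset=24
After 3 (read(2)): returned 'P', offset=25
After 4 (read(5)): returned '', offset=25
After 5 (tell()): offset=25
After 6 (read(7)): returned '', offset=25
After 7 (read(2)): returned '', offset=25
After 8 (read(4)): returned '', offset=25
After 9 (tell()): offset=25
After 10 (read(8)): returned '', offset=25

Answer: 25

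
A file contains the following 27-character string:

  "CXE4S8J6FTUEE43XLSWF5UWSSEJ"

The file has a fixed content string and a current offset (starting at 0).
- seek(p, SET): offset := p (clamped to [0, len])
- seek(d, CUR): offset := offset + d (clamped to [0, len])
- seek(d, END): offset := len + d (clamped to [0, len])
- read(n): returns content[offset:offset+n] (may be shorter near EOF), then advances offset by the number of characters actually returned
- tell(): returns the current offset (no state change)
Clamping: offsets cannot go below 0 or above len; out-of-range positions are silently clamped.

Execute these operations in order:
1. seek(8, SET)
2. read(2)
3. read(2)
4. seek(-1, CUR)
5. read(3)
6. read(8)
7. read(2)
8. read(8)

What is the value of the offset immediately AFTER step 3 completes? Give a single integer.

Answer: 12

Derivation:
After 1 (seek(8, SET)): offset=8
After 2 (read(2)): returned 'FT', offset=10
After 3 (read(2)): returned 'UE', offset=12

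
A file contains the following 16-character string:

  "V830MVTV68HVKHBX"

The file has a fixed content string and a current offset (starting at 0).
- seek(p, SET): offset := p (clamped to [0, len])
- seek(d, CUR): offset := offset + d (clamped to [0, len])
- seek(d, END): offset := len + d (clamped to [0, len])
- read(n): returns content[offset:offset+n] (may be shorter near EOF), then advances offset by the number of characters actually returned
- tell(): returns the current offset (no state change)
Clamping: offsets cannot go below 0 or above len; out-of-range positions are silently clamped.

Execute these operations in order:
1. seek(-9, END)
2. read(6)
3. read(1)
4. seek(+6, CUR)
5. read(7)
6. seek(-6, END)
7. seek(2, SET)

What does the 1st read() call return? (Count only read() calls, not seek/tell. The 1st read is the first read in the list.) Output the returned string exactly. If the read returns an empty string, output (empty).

Answer: V68HVK

Derivation:
After 1 (seek(-9, END)): offset=7
After 2 (read(6)): returned 'V68HVK', offset=13
After 3 (read(1)): returned 'H', offset=14
After 4 (seek(+6, CUR)): offset=16
After 5 (read(7)): returned '', offset=16
After 6 (seek(-6, END)): offset=10
After 7 (seek(2, SET)): offset=2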